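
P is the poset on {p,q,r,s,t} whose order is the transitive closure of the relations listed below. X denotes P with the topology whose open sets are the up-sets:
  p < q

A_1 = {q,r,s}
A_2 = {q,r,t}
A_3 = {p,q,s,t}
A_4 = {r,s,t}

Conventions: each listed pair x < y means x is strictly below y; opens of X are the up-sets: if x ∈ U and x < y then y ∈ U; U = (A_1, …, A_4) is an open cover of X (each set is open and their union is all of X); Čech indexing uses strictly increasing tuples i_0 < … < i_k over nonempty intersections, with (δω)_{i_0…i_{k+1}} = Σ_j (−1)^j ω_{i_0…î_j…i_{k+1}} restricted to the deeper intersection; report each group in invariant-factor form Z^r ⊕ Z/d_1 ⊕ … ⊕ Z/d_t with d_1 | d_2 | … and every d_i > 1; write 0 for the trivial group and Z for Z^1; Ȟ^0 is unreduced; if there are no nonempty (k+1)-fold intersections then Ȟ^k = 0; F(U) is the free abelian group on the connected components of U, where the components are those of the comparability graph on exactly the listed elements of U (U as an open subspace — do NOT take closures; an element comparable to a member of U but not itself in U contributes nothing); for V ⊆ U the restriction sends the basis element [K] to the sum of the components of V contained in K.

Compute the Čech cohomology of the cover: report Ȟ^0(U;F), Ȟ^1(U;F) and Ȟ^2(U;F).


Ȟ^0 ≅ Z^4, Ȟ^1 ≅ 0, Ȟ^2 ≅ 0

cover nerve:
  A12={q,r} A13={q,s} A14={r,s} A23={q,t} A24={r,t} A34={s,t}
  A123={q} A124={r} A134={s} A234={t}
components per intersection:
  A1: {q} {r} {s}
  A2: {q} {r} {t}
  A3: {p,q} {s} {t}
  A4: {r} {s} {t}
  A12: {q} {r}
  A13: {q} {s}
  A14: {r} {s}
  A23: {q} {t}
  A24: {r} {t}
  A34: {s} {t}
  A123: {q}
  A124: {r}
  A134: {s}
  A234: {t}
C dims 12,12,4; δ0: rk 8, SNF 1^8; δ1: rk 4, SNF 1^4
Ȟ^0: (12−8)−0=4 ⇒ Z^4
Ȟ^1: (12−4)−8=0 ⇒ 0
Ȟ^2: (4−0)−4=0 ⇒ 0


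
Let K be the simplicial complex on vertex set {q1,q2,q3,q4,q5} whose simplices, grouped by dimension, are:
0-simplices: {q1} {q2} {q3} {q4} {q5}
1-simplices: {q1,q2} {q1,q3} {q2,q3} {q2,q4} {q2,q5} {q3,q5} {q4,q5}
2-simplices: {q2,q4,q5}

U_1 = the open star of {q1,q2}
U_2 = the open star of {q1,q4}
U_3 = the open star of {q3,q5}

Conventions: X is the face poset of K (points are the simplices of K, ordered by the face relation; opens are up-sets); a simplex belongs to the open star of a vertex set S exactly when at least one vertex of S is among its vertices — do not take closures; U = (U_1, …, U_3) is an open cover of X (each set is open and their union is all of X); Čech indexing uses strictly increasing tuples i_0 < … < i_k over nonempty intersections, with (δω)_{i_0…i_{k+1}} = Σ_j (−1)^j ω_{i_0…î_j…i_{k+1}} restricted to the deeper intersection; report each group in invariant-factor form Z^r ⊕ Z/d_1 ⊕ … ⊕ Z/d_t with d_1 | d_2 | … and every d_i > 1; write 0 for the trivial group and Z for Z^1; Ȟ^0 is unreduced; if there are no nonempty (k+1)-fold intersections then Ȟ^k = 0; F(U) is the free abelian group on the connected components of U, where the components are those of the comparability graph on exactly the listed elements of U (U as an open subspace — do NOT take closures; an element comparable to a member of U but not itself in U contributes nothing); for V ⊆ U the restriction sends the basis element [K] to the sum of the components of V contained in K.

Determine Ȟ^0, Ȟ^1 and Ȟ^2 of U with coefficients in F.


Ȟ^0 = Z; Ȟ^1 = Z^2; Ȟ^2 = 0

nonempty overlaps:
  U1={{q1},{q2},{q1,q2},{q1,q3},{q2,q3},{q2,q4},{q2,q5},{q2,q4,q5}} U2={{q1},{q4},{q1,q2},{q1,q3},{q2,q4},{q4,q5},{q2,q4,q5}} U3={{q3},{q5},{q1,q3},{q2,q3},{q2,q5},{q3,q5},{q4,q5},{q2,q4,q5}}
  U12={{q1},{q1,q2},{q1,q3},{q2,q4},{q2,q4,q5}} U13={{q1,q3},{q2,q3},{q2,q5},{q2,q4,q5}} U23={{q1,q3},{q4,q5},{q2,q4,q5}}
  U123={{q1,q3},{q2,q4,q5}}
components per intersection:
  U1: {{q1},{q2},{q1,q2},{q1,q3},{q2,q3},{q2,q4},{q2,q5},{q2,q4,q5}}
  U2: {{q1},{q1,q2},{q1,q3}} {{q4},{q2,q4},{q4,q5},{q2,q4,q5}}
  U3: {{q3},{q5},{q1,q3},{q2,q3},{q2,q5},{q3,q5},{q4,q5},{q2,q4,q5}}
  U12: {{q1},{q1,q2},{q1,q3}} {{q2,q4},{q2,q4,q5}}
  U13: {{q1,q3}} {{q2,q3}} {{q2,q5},{q2,q4,q5}}
  U23: {{q1,q3}} {{q4,q5},{q2,q4,q5}}
  U123: {{q1,q3}} {{q2,q4,q5}}
C dims 4,7,2; δ0: rk 3, SNF 1^3; δ1: rk 2, SNF 1^2
degree 0: 4−3−0 = 1 → Ȟ^0 ≅ Z
degree 1: 7−2−3 = 2 → Ȟ^1 ≅ Z^2
degree 2: 2−0−2 = 0 → Ȟ^2 ≅ 0


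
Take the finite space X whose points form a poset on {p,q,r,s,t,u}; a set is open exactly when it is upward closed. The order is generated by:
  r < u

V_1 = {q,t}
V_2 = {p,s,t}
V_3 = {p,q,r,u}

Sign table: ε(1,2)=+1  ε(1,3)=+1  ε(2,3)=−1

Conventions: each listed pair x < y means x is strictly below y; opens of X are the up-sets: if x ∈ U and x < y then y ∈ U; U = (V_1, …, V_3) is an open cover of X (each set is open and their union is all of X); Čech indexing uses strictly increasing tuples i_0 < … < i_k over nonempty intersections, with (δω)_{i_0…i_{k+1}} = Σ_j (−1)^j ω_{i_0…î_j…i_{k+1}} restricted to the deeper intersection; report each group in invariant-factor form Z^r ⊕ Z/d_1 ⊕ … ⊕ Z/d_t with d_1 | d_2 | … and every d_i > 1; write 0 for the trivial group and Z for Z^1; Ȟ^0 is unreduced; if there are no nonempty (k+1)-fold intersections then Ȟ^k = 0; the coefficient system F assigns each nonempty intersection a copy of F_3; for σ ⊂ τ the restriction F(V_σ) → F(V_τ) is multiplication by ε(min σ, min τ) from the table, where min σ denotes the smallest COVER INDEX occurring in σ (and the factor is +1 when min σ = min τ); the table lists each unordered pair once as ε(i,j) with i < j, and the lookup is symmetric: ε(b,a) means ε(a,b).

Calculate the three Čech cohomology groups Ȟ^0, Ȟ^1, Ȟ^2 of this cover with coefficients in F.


nonempty overlaps:
  V12={t} V13={q} V23={p}
C dims 3,3; δ0: rk_F3 3
degree 0: 3−3−0 = 0 → Ȟ^0 ≅ 0
degree 1: 3−0−3 = 0 → Ȟ^1 ≅ 0
degree 2: 0−0−0 = 0 → Ȟ^2 ≅ 0

Ȟ^0 ≅ 0,  Ȟ^1 ≅ 0,  Ȟ^2 ≅ 0


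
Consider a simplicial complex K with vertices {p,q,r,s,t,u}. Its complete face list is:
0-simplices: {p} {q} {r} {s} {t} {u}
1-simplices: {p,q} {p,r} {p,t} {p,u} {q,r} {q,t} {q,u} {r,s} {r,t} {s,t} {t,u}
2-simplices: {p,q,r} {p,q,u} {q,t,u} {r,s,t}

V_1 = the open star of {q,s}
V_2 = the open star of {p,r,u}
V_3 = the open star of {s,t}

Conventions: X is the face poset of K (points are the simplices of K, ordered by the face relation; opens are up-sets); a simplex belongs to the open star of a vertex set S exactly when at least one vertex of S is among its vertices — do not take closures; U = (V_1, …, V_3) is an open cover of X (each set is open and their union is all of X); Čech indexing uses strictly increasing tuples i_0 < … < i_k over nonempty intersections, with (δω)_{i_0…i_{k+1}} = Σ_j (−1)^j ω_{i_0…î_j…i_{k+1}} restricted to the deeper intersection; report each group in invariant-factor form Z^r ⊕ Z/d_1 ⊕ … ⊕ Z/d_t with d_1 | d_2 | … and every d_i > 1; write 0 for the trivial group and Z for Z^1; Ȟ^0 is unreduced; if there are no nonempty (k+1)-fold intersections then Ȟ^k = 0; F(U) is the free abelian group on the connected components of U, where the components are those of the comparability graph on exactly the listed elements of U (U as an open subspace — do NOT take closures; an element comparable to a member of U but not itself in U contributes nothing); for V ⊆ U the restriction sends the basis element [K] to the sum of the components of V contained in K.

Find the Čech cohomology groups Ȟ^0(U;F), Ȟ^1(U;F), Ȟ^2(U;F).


Ȟ^0(U;F) ≅ Z,  Ȟ^1(U;F) ≅ Z^2,  Ȟ^2(U;F) ≅ 0

nonempty intersections:
  V1={{q},{s},{p,q},{q,r},{q,t},{q,u},{r,s},{s,t},{p,q,r},{p,q,u},{q,t,u},{r,s,t}} V2={{p},{r},{u},{p,q},{p,r},{p,t},{p,u},{q,r},{q,u},{r,s},{r,t},{t,u},{p,q,r},{p,q,u},{q,t,u},{r,s,t}} V3={{s},{t},{p,t},{q,t},{r,s},{r,t},{s,t},{t,u},{q,t,u},{r,s,t}}
  V12={{p,q},{q,r},{q,u},{r,s},{p,q,r},{p,q,u},{q,t,u},{r,s,t}} V13={{s},{q,t},{r,s},{s,t},{q,t,u},{r,s,t}} V23={{p,t},{r,s},{r,t},{t,u},{q,t,u},{r,s,t}}
  V123={{r,s},{q,t,u},{r,s,t}}
components per intersection:
  V1: {{q},{p,q},{q,r},{q,t},{q,u},{p,q,r},{p,q,u},{q,t,u}} {{s},{r,s},{s,t},{r,s,t}}
  V2: {{p},{r},{u},{p,q},{p,r},{p,t},{p,u},{q,r},{q,u},{r,s},{r,t},{t,u},{p,q,r},{p,q,u},{q,t,u},{r,s,t}}
  V3: {{s},{t},{p,t},{q,t},{r,s},{r,t},{s,t},{t,u},{q,t,u},{r,s,t}}
  V12: {{p,q},{q,r},{q,u},{p,q,r},{p,q,u},{q,t,u}} {{r,s},{r,s,t}}
  V13: {{s},{r,s},{s,t},{r,s,t}} {{q,t},{q,t,u}}
  V23: {{p,t}} {{r,s},{r,t},{r,s,t}} {{t,u},{q,t,u}}
  V123: {{r,s},{r,s,t}} {{q,t,u}}
C dims 4,7,2; δ0: rk 3, SNF 1^3; δ1: rk 2, SNF 1^2
Ȟ^0: (4−3)−0=1 ⇒ Z
Ȟ^1: (7−2)−3=2 ⇒ Z^2
Ȟ^2: (2−0)−2=0 ⇒ 0


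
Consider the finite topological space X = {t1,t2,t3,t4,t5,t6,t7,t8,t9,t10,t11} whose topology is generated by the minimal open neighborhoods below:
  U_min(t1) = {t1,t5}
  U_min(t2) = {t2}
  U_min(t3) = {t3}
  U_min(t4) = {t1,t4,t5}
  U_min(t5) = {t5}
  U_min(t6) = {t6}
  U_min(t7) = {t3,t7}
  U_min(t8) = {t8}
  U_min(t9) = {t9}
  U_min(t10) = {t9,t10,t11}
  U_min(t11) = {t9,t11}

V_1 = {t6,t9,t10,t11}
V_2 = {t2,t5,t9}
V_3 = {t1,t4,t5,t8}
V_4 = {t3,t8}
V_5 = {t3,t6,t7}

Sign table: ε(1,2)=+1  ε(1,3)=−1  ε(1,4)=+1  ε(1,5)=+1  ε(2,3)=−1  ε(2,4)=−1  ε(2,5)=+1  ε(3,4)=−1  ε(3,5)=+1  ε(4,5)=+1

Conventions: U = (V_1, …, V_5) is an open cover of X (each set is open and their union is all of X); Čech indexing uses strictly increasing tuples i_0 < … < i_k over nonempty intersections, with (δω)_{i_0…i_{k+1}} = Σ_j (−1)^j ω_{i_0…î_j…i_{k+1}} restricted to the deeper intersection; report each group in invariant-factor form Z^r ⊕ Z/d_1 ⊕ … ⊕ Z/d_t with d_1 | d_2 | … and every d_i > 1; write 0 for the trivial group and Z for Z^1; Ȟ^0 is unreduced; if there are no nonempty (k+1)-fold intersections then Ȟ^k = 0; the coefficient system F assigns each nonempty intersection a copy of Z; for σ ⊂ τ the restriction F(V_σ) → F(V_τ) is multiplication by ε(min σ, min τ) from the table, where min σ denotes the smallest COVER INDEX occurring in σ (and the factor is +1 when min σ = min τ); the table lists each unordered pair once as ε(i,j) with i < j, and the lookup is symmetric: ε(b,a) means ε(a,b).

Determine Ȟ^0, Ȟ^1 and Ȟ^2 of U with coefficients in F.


Ȟ^0 ≅ Z, Ȟ^1 ≅ Z, Ȟ^2 ≅ 0

nonempty intersections:
  V12={t9} V15={t6} V23={t5} V34={t8} V45={t3}
C dims 5,5; δ0: rk 4, SNF 1^4
Ȟ^0: (5−4)−0=1 ⇒ Z
Ȟ^1: (5−0)−4=1 ⇒ Z
Ȟ^2: (0−0)−0=0 ⇒ 0


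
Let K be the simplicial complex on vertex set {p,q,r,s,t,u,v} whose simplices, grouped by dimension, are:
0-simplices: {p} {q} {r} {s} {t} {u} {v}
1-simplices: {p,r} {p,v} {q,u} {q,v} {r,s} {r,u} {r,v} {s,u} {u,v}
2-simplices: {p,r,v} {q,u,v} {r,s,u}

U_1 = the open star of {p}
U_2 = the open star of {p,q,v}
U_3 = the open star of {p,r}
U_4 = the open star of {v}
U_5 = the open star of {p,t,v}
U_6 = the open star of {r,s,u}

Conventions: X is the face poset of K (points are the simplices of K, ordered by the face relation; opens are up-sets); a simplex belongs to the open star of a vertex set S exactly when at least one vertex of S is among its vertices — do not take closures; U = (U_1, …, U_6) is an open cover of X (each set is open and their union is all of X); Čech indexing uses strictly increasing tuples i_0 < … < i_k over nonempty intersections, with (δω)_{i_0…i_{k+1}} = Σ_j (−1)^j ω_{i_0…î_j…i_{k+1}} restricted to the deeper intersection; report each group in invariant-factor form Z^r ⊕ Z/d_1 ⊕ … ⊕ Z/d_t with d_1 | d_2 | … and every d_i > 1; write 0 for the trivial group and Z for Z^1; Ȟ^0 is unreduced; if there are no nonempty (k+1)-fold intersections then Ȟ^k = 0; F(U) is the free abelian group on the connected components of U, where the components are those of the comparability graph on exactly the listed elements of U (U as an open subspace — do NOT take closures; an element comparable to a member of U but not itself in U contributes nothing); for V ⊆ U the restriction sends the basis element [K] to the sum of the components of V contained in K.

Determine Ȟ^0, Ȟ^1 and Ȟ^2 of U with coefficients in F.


nerve of the cover:
  U1={{p},{p,r},{p,v},{p,r,v}} U2={{p},{q},{v},{p,r},{p,v},{q,u},{q,v},{r,v},{u,v},{p,r,v},{q,u,v}} U3={{p},{r},{p,r},{p,v},{r,s},{r,u},{r,v},{p,r,v},{r,s,u}} U4={{v},{p,v},{q,v},{r,v},{u,v},{p,r,v},{q,u,v}} U5={{p},{t},{v},{p,r},{p,v},{q,v},{r,v},{u,v},{p,r,v},{q,u,v}} U6={{r},{s},{u},{p,r},{q,u},{r,s},{r,u},{r,v},{s,u},{u,v},{p,r,v},{q,u,v},{r,s,u}}
  U12={{p},{p,r},{p,v},{p,r,v}} U13={{p},{p,r},{p,v},{p,r,v}} U14={{p,v},{p,r,v}} U15={{p},{p,r},{p,v},{p,r,v}} U16={{p,r},{p,r,v}} U23={{p},{p,r},{p,v},{r,v},{p,r,v}} U24={{v},{p,v},{q,v},{r,v},{u,v},{p,r,v},{q,u,v}} U25={{p},{v},{p,r},{p,v},{q,v},{r,v},{u,v},{p,r,v},{q,u,v}} U26={{p,r},{q,u},{r,v},{u,v},{p,r,v},{q,u,v}} U34={{p,v},{r,v},{p,r,v}} U35={{p},{p,r},{p,v},{r,v},{p,r,v}} U36={{r},{p,r},{r,s},{r,u},{r,v},{p,r,v},{r,s,u}} U45={{v},{p,v},{q,v},{r,v},{u,v},{p,r,v},{q,u,v}} U46={{r,v},{u,v},{p,r,v},{q,u,v}} U56={{p,r},{r,v},{u,v},{p,r,v},{q,u,v}}
  U123={{p},{p,r},{p,v},{p,r,v}} U124={{p,v},{p,r,v}} U125={{p},{p,r},{p,v},{p,r,v}} U126={{p,r},{p,r,v}} U134={{p,v},{p,r,v}} U135={{p},{p,r},{p,v},{p,r,v}} U136={{p,r},{p,r,v}} U145={{p,v},{p,r,v}} U146={{p,r,v}} U156={{p,r},{p,r,v}} U234={{p,v},{r,v},{p,r,v}} U235={{p},{p,r},{p,v},{r,v},{p,r,v}} U236={{p,r},{r,v},{p,r,v}} U245={{v},{p,v},{q,v},{r,v},{u,v},{p,r,v},{q,u,v}} U246={{r,v},{u,v},{p,r,v},{q,u,v}} U256={{p,r},{r,v},{u,v},{p,r,v},{q,u,v}} U345={{p,v},{r,v},{p,r,v}} U346={{r,v},{p,r,v}} U356={{p,r},{r,v},{p,r,v}} U456={{r,v},{u,v},{p,r,v},{q,u,v}}
  U1234={{p,v},{p,r,v}} U1235={{p},{p,r},{p,v},{p,r,v}} U1236={{p,r},{p,r,v}} U1245={{p,v},{p,r,v}} U1246={{p,r,v}} U1256={{p,r},{p,r,v}} U1345={{p,v},{p,r,v}} U1346={{p,r,v}} U1356={{p,r},{p,r,v}} U1456={{p,r,v}} U2345={{p,v},{r,v},{p,r,v}} U2346={{r,v},{p,r,v}} U2356={{p,r},{r,v},{p,r,v}} U2456={{r,v},{u,v},{p,r,v},{q,u,v}} U3456={{r,v},{p,r,v}}
  U12345={{p,v},{p,r,v}} U12346={{p,r,v}} U12356={{p,r},{p,r,v}} U12456={{p,r,v}} U13456={{p,r,v}} U23456={{r,v},{p,r,v}}
  U123456={{p,r,v}}
components per intersection:
  U1: {{p},{p,r},{p,v},{p,r,v}}
  U2: {{p},{q},{v},{p,r},{p,v},{q,u},{q,v},{r,v},{u,v},{p,r,v},{q,u,v}}
  U3: {{p},{r},{p,r},{p,v},{r,s},{r,u},{r,v},{p,r,v},{r,s,u}}
  U4: {{v},{p,v},{q,v},{r,v},{u,v},{p,r,v},{q,u,v}}
  U5: {{p},{v},{p,r},{p,v},{q,v},{r,v},{u,v},{p,r,v},{q,u,v}} {{t}}
  U6: {{r},{s},{u},{p,r},{q,u},{r,s},{r,u},{r,v},{s,u},{u,v},{p,r,v},{q,u,v},{r,s,u}}
  U12: {{p},{p,r},{p,v},{p,r,v}}
  U13: {{p},{p,r},{p,v},{p,r,v}}
  U14: {{p,v},{p,r,v}}
  U15: {{p},{p,r},{p,v},{p,r,v}}
  U16: {{p,r},{p,r,v}}
  U23: {{p},{p,r},{p,v},{r,v},{p,r,v}}
  U24: {{v},{p,v},{q,v},{r,v},{u,v},{p,r,v},{q,u,v}}
  U25: {{p},{v},{p,r},{p,v},{q,v},{r,v},{u,v},{p,r,v},{q,u,v}}
  U26: {{p,r},{r,v},{p,r,v}} {{q,u},{u,v},{q,u,v}}
  U34: {{p,v},{r,v},{p,r,v}}
  U35: {{p},{p,r},{p,v},{r,v},{p,r,v}}
  U36: {{r},{p,r},{r,s},{r,u},{r,v},{p,r,v},{r,s,u}}
  U45: {{v},{p,v},{q,v},{r,v},{u,v},{p,r,v},{q,u,v}}
  U46: {{r,v},{p,r,v}} {{u,v},{q,u,v}}
  U56: {{p,r},{r,v},{p,r,v}} {{u,v},{q,u,v}}
  U123: {{p},{p,r},{p,v},{p,r,v}}
  U124: {{p,v},{p,r,v}}
  U125: {{p},{p,r},{p,v},{p,r,v}}
  U126: {{p,r},{p,r,v}}
  U134: {{p,v},{p,r,v}}
  U135: {{p},{p,r},{p,v},{p,r,v}}
  U136: {{p,r},{p,r,v}}
  U145: {{p,v},{p,r,v}}
  U146: {{p,r,v}}
  U156: {{p,r},{p,r,v}}
  U234: {{p,v},{r,v},{p,r,v}}
  U235: {{p},{p,r},{p,v},{r,v},{p,r,v}}
  U236: {{p,r},{r,v},{p,r,v}}
  U245: {{v},{p,v},{q,v},{r,v},{u,v},{p,r,v},{q,u,v}}
  U246: {{r,v},{p,r,v}} {{u,v},{q,u,v}}
  U256: {{p,r},{r,v},{p,r,v}} {{u,v},{q,u,v}}
  U345: {{p,v},{r,v},{p,r,v}}
  U346: {{r,v},{p,r,v}}
  U356: {{p,r},{r,v},{p,r,v}}
  U456: {{r,v},{p,r,v}} {{u,v},{q,u,v}}
  U1234: {{p,v},{p,r,v}}
  U1235: {{p},{p,r},{p,v},{p,r,v}}
  U1236: {{p,r},{p,r,v}}
  U1245: {{p,v},{p,r,v}}
  U1246: {{p,r,v}}
  U1256: {{p,r},{p,r,v}}
  U1345: {{p,v},{p,r,v}}
  U1346: {{p,r,v}}
  U1356: {{p,r},{p,r,v}}
  U1456: {{p,r,v}}
  U2345: {{p,v},{r,v},{p,r,v}}
  U2346: {{r,v},{p,r,v}}
  U2356: {{p,r},{r,v},{p,r,v}}
  U2456: {{r,v},{p,r,v}} {{u,v},{q,u,v}}
  U3456: {{r,v},{p,r,v}}
  U12345: {{p,v},{p,r,v}}
  U12346: {{p,r,v}}
  U12356: {{p,r},{p,r,v}}
  U12456: {{p,r,v}}
  U13456: {{p,r,v}}
  U23456: {{r,v},{p,r,v}}
  U123456: {{p,r,v}}
C dims 7,18,23,16; δ0: rk 5, SNF 1^5; δ1: rk 12, SNF 1^12; δ2: rk 11, SNF 1^11
Ȟ^0 = (7 − 5) − 0 = 2, so Ȟ^0 ≅ Z^2
Ȟ^1 = (18 − 12) − 5 = 1, so Ȟ^1 ≅ Z
Ȟ^2 = (23 − 11) − 12 = 0, so Ȟ^2 ≅ 0

Ȟ^0 ≅ Z^2; Ȟ^1 ≅ Z; Ȟ^2 ≅ 0


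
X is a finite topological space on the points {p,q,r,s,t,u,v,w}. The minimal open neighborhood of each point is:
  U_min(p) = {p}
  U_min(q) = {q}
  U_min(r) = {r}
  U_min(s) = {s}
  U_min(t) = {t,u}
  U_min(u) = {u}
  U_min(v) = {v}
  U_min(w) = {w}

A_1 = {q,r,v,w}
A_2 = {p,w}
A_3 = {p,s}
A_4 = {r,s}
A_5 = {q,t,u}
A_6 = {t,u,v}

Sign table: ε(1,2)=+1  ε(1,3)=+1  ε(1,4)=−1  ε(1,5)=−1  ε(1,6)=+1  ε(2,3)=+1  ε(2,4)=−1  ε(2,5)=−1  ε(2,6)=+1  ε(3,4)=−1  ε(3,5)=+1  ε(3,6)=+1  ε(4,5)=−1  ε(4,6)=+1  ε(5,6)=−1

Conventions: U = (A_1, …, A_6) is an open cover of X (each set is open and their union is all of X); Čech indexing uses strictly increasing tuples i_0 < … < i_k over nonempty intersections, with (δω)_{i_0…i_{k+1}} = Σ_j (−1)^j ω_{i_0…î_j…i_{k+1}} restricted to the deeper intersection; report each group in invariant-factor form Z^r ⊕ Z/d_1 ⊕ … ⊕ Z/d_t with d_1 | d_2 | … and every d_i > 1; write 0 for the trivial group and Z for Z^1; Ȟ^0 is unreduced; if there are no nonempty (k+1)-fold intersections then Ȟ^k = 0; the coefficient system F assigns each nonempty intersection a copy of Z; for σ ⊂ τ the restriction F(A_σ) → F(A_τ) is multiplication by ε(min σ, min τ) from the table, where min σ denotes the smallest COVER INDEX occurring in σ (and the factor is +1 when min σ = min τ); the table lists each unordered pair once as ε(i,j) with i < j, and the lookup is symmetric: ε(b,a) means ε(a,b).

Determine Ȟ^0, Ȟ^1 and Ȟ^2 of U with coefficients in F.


Ȟ^0 ≅ Z, Ȟ^1 ≅ Z^2 and Ȟ^2 ≅ 0

nonempty overlaps:
  A12={w} A14={r} A15={q} A16={v} A23={p} A34={s} A56={t,u}
C dims 6,7; δ0: rk 5, SNF 1^5
degree 0: 6−5−0 = 1 → Ȟ^0 ≅ Z
degree 1: 7−0−5 = 2 → Ȟ^1 ≅ Z^2
degree 2: 0−0−0 = 0 → Ȟ^2 ≅ 0


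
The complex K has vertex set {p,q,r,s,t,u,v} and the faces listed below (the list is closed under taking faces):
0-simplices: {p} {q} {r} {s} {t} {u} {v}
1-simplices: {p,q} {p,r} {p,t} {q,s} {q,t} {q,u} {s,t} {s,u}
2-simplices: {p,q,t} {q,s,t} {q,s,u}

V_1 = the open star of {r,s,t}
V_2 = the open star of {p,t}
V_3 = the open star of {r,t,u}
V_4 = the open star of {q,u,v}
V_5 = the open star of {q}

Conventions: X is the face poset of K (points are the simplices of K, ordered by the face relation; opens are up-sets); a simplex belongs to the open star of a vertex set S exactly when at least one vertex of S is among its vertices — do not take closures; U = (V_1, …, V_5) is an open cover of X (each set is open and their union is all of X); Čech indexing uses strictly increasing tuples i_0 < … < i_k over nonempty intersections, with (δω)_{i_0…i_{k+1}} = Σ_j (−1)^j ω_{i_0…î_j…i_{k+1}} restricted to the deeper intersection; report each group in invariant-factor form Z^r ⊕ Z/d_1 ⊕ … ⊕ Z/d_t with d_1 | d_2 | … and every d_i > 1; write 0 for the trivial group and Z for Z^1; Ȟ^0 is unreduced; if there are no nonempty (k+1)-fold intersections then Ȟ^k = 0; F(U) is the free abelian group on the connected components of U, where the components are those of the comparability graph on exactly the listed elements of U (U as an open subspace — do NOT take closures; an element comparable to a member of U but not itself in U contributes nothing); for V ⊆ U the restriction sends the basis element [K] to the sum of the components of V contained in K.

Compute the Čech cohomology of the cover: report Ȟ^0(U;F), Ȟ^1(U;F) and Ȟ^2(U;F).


cover nerve:
  V1={{r},{s},{t},{p,r},{p,t},{q,s},{q,t},{s,t},{s,u},{p,q,t},{q,s,t},{q,s,u}} V2={{p},{t},{p,q},{p,r},{p,t},{q,t},{s,t},{p,q,t},{q,s,t}} V3={{r},{t},{u},{p,r},{p,t},{q,t},{q,u},{s,t},{s,u},{p,q,t},{q,s,t},{q,s,u}} V4={{q},{u},{v},{p,q},{q,s},{q,t},{q,u},{s,u},{p,q,t},{q,s,t},{q,s,u}} V5={{q},{p,q},{q,s},{q,t},{q,u},{p,q,t},{q,s,t},{q,s,u}}
  V12={{t},{p,r},{p,t},{q,t},{s,t},{p,q,t},{q,s,t}} V13={{r},{t},{p,r},{p,t},{q,t},{s,t},{s,u},{p,q,t},{q,s,t},{q,s,u}} V14={{q,s},{q,t},{s,u},{p,q,t},{q,s,t},{q,s,u}} V15={{q,s},{q,t},{p,q,t},{q,s,t},{q,s,u}} V23={{t},{p,r},{p,t},{q,t},{s,t},{p,q,t},{q,s,t}} V24={{p,q},{q,t},{p,q,t},{q,s,t}} V25={{p,q},{q,t},{p,q,t},{q,s,t}} V34={{u},{q,t},{q,u},{s,u},{p,q,t},{q,s,t},{q,s,u}} V35={{q,t},{q,u},{p,q,t},{q,s,t},{q,s,u}} V45={{q},{p,q},{q,s},{q,t},{q,u},{p,q,t},{q,s,t},{q,s,u}}
  V123={{t},{p,r},{p,t},{q,t},{s,t},{p,q,t},{q,s,t}} V124={{q,t},{p,q,t},{q,s,t}} V125={{q,t},{p,q,t},{q,s,t}} V134={{q,t},{s,u},{p,q,t},{q,s,t},{q,s,u}} V135={{q,t},{p,q,t},{q,s,t},{q,s,u}} V145={{q,s},{q,t},{p,q,t},{q,s,t},{q,s,u}} V234={{q,t},{p,q,t},{q,s,t}} V235={{q,t},{p,q,t},{q,s,t}} V245={{p,q},{q,t},{p,q,t},{q,s,t}} V345={{q,t},{q,u},{p,q,t},{q,s,t},{q,s,u}}
  V1234={{q,t},{p,q,t},{q,s,t}} V1235={{q,t},{p,q,t},{q,s,t}} V1245={{q,t},{p,q,t},{q,s,t}} V1345={{q,t},{p,q,t},{q,s,t},{q,s,u}} V2345={{q,t},{p,q,t},{q,s,t}}
  V12345={{q,t},{p,q,t},{q,s,t}}
components per intersection:
  V1: {{r},{p,r}} {{s},{t},{p,t},{q,s},{q,t},{s,t},{s,u},{p,q,t},{q,s,t},{q,s,u}}
  V2: {{p},{t},{p,q},{p,r},{p,t},{q,t},{s,t},{p,q,t},{q,s,t}}
  V3: {{r},{p,r}} {{t},{p,t},{q,t},{s,t},{p,q,t},{q,s,t}} {{u},{q,u},{s,u},{q,s,u}}
  V4: {{q},{u},{p,q},{q,s},{q,t},{q,u},{s,u},{p,q,t},{q,s,t},{q,s,u}} {{v}}
  V5: {{q},{p,q},{q,s},{q,t},{q,u},{p,q,t},{q,s,t},{q,s,u}}
  V12: {{t},{p,t},{q,t},{s,t},{p,q,t},{q,s,t}} {{p,r}}
  V13: {{r},{p,r}} {{t},{p,t},{q,t},{s,t},{p,q,t},{q,s,t}} {{s,u},{q,s,u}}
  V14: {{q,s},{q,t},{s,u},{p,q,t},{q,s,t},{q,s,u}}
  V15: {{q,s},{q,t},{p,q,t},{q,s,t},{q,s,u}}
  V23: {{t},{p,t},{q,t},{s,t},{p,q,t},{q,s,t}} {{p,r}}
  V24: {{p,q},{q,t},{p,q,t},{q,s,t}}
  V25: {{p,q},{q,t},{p,q,t},{q,s,t}}
  V34: {{u},{q,u},{s,u},{q,s,u}} {{q,t},{p,q,t},{q,s,t}}
  V35: {{q,t},{p,q,t},{q,s,t}} {{q,u},{q,s,u}}
  V45: {{q},{p,q},{q,s},{q,t},{q,u},{p,q,t},{q,s,t},{q,s,u}}
  V123: {{t},{p,t},{q,t},{s,t},{p,q,t},{q,s,t}} {{p,r}}
  V124: {{q,t},{p,q,t},{q,s,t}}
  V125: {{q,t},{p,q,t},{q,s,t}}
  V134: {{q,t},{p,q,t},{q,s,t}} {{s,u},{q,s,u}}
  V135: {{q,t},{p,q,t},{q,s,t}} {{q,s,u}}
  V145: {{q,s},{q,t},{p,q,t},{q,s,t},{q,s,u}}
  V234: {{q,t},{p,q,t},{q,s,t}}
  V235: {{q,t},{p,q,t},{q,s,t}}
  V245: {{p,q},{q,t},{p,q,t},{q,s,t}}
  V345: {{q,t},{p,q,t},{q,s,t}} {{q,u},{q,s,u}}
  V1234: {{q,t},{p,q,t},{q,s,t}}
  V1235: {{q,t},{p,q,t},{q,s,t}}
  V1245: {{q,t},{p,q,t},{q,s,t}}
  V1345: {{q,t},{p,q,t},{q,s,t}} {{q,s,u}}
  V2345: {{q,t},{p,q,t},{q,s,t}}
  V12345: {{q,t},{p,q,t},{q,s,t}}
C dims 9,16,14,6; δ0: rk 7, SNF 1^7; δ1: rk 9, SNF 1^9; δ2: rk 5, SNF 1^5
Ȟ^0: (9−7)−0=2 ⇒ Z^2
Ȟ^1: (16−9)−7=0 ⇒ 0
Ȟ^2: (14−5)−9=0 ⇒ 0

Ȟ^0 = Z^2; Ȟ^1 = 0; Ȟ^2 = 0


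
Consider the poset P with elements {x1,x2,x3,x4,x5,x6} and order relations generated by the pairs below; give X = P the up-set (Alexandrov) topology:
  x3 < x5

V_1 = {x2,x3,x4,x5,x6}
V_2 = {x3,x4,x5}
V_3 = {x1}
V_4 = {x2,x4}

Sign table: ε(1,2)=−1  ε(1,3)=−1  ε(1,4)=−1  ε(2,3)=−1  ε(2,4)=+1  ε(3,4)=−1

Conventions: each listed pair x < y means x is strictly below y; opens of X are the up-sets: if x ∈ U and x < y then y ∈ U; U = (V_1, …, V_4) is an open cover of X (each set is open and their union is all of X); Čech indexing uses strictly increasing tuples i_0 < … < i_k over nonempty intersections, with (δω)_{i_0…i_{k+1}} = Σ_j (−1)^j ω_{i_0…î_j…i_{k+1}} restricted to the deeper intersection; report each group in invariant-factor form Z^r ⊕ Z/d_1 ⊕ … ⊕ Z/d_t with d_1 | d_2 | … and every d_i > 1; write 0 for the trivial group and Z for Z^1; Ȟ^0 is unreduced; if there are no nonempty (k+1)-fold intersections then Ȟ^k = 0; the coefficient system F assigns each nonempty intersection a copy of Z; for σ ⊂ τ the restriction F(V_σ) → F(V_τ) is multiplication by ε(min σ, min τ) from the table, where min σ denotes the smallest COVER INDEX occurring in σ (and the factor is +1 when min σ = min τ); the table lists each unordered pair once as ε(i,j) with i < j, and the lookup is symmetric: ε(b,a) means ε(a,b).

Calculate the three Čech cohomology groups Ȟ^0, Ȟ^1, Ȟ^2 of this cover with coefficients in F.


cover nerve:
  V12={x3,x4,x5} V14={x2,x4} V24={x4}
  V124={x4}
C dims 4,3,1; δ0: rk 2, SNF 1^2; δ1: rk 1, SNF 1^1
Ȟ^0: (4−2)−0=2 ⇒ Z^2
Ȟ^1: (3−1)−2=0 ⇒ 0
Ȟ^2: (1−0)−1=0 ⇒ 0

Ȟ^0(U;F) ≅ Z^2; Ȟ^1(U;F) ≅ 0; Ȟ^2(U;F) ≅ 0


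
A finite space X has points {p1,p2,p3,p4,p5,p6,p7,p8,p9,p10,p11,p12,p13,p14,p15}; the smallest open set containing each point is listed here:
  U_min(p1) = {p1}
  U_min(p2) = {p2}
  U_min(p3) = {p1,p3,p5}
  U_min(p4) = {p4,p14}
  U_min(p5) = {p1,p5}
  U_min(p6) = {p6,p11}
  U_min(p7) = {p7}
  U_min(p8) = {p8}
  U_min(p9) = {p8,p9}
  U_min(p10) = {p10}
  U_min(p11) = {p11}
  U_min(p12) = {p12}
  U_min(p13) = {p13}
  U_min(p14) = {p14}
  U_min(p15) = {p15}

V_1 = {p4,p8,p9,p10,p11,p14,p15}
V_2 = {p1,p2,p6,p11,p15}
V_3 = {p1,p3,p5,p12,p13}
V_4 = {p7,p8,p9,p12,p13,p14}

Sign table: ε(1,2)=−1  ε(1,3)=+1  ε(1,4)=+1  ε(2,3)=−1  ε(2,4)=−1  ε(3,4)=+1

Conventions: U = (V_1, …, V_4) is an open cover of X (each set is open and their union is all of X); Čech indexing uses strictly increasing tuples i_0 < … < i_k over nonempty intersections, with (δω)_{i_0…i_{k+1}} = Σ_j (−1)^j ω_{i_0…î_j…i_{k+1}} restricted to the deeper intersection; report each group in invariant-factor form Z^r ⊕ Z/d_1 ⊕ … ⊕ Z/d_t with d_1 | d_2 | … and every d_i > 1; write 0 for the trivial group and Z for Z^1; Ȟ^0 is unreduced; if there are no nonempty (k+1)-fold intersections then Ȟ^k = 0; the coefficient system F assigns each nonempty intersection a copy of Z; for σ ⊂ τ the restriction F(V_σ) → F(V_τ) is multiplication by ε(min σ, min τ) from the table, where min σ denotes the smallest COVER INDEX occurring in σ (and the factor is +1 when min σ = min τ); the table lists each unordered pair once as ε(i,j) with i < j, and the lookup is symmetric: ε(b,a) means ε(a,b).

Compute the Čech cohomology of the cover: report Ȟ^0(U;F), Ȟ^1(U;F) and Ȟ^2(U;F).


intersection data:
  V12={p11,p15} V14={p8,p9,p14} V23={p1} V34={p12,p13}
C dims 4,4; δ0: rk 3, SNF 1^3
Ȟ^0 = (4 − 3) − 0 = 1, so Ȟ^0 ≅ Z
Ȟ^1 = (4 − 0) − 3 = 1, so Ȟ^1 ≅ Z
Ȟ^2 = (0 − 0) − 0 = 0, so Ȟ^2 ≅ 0

Ȟ^0(U;F) ≅ Z,  Ȟ^1(U;F) ≅ Z,  Ȟ^2(U;F) ≅ 0


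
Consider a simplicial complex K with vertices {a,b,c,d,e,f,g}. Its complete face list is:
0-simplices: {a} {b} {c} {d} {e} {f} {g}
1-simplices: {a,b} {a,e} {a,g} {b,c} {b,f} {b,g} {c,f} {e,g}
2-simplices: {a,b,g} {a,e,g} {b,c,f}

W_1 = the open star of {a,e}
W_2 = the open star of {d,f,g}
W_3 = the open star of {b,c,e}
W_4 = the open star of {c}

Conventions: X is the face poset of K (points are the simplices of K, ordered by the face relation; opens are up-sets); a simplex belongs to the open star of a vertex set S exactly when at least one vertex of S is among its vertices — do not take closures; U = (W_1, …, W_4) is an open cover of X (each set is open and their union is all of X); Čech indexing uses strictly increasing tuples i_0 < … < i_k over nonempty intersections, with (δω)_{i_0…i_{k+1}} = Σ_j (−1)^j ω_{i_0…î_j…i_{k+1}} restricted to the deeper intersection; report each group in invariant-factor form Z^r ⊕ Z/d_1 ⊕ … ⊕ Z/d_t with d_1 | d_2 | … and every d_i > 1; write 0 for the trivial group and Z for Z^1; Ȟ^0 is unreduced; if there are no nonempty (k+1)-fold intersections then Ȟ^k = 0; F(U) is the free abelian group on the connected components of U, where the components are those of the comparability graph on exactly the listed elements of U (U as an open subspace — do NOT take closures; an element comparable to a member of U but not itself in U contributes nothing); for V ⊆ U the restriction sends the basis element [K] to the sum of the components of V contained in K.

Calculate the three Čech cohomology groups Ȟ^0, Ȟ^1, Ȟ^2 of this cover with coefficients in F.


nonempty overlaps:
  W1={{a},{e},{a,b},{a,e},{a,g},{e,g},{a,b,g},{a,e,g}} W2={{d},{f},{g},{a,g},{b,f},{b,g},{c,f},{e,g},{a,b,g},{a,e,g},{b,c,f}} W3={{b},{c},{e},{a,b},{a,e},{b,c},{b,f},{b,g},{c,f},{e,g},{a,b,g},{a,e,g},{b,c,f}} W4={{c},{b,c},{c,f},{b,c,f}}
  W12={{a,g},{e,g},{a,b,g},{a,e,g}} W13={{e},{a,b},{a,e},{e,g},{a,b,g},{a,e,g}} W23={{b,f},{b,g},{c,f},{e,g},{a,b,g},{a,e,g},{b,c,f}} W24={{c,f},{b,c,f}} W34={{c},{b,c},{c,f},{b,c,f}}
  W123={{e,g},{a,b,g},{a,e,g}} W234={{c,f},{b,c,f}}
components per intersection:
  W1: {{a},{e},{a,b},{a,e},{a,g},{e,g},{a,b,g},{a,e,g}}
  W2: {{d}} {{f},{b,f},{c,f},{b,c,f}} {{g},{a,g},{b,g},{e,g},{a,b,g},{a,e,g}}
  W3: {{b},{c},{a,b},{b,c},{b,f},{b,g},{c,f},{a,b,g},{b,c,f}} {{e},{a,e},{e,g},{a,e,g}}
  W4: {{c},{b,c},{c,f},{b,c,f}}
  W12: {{a,g},{e,g},{a,b,g},{a,e,g}}
  W13: {{e},{a,e},{e,g},{a,e,g}} {{a,b},{a,b,g}}
  W23: {{b,f},{c,f},{b,c,f}} {{b,g},{a,b,g}} {{e,g},{a,e,g}}
  W24: {{c,f},{b,c,f}}
  W34: {{c},{b,c},{c,f},{b,c,f}}
  W123: {{e,g},{a,e,g}} {{a,b,g}}
  W234: {{c,f},{b,c,f}}
C dims 7,8,3; δ0: rk 5, SNF 1^5; δ1: rk 3, SNF 1^3
degree 0: 7−5−0 = 2 → Ȟ^0 ≅ Z^2
degree 1: 8−3−5 = 0 → Ȟ^1 ≅ 0
degree 2: 3−0−3 = 0 → Ȟ^2 ≅ 0

Ȟ^0(U;F) ≅ Z^2, Ȟ^1(U;F) ≅ 0, Ȟ^2(U;F) ≅ 0


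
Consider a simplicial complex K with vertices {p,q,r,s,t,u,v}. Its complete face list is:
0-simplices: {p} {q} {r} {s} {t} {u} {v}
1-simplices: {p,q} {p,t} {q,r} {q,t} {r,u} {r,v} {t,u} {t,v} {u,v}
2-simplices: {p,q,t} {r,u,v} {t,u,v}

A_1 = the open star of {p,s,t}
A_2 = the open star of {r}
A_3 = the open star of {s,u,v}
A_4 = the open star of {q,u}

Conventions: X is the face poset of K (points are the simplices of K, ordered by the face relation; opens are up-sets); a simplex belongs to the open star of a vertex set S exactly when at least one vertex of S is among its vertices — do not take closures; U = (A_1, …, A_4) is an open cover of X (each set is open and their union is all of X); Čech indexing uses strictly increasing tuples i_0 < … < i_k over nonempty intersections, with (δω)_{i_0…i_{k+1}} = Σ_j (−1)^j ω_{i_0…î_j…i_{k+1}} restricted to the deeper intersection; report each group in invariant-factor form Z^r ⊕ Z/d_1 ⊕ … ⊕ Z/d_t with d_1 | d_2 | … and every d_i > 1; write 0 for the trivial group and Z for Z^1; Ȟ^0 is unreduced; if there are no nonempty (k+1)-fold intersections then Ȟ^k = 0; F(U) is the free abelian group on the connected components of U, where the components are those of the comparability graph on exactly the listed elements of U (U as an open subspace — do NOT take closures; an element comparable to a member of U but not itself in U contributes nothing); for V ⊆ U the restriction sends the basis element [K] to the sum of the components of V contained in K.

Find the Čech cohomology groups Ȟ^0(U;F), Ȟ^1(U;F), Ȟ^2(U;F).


Ȟ^0 = Z^2, Ȟ^1 = Z, Ȟ^2 = 0

nerve of the cover:
  A1={{p},{s},{t},{p,q},{p,t},{q,t},{t,u},{t,v},{p,q,t},{t,u,v}} A2={{r},{q,r},{r,u},{r,v},{r,u,v}} A3={{s},{u},{v},{r,u},{r,v},{t,u},{t,v},{u,v},{r,u,v},{t,u,v}} A4={{q},{u},{p,q},{q,r},{q,t},{r,u},{t,u},{u,v},{p,q,t},{r,u,v},{t,u,v}}
  A13={{s},{t,u},{t,v},{t,u,v}} A14={{p,q},{q,t},{t,u},{p,q,t},{t,u,v}} A23={{r,u},{r,v},{r,u,v}} A24={{q,r},{r,u},{r,u,v}} A34={{u},{r,u},{t,u},{u,v},{r,u,v},{t,u,v}}
  A134={{t,u},{t,u,v}} A234={{r,u},{r,u,v}}
components per intersection:
  A1: {{p},{t},{p,q},{p,t},{q,t},{t,u},{t,v},{p,q,t},{t,u,v}} {{s}}
  A2: {{r},{q,r},{r,u},{r,v},{r,u,v}}
  A3: {{s}} {{u},{v},{r,u},{r,v},{t,u},{t,v},{u,v},{r,u,v},{t,u,v}}
  A4: {{q},{p,q},{q,r},{q,t},{p,q,t}} {{u},{r,u},{t,u},{u,v},{r,u,v},{t,u,v}}
  A13: {{s}} {{t,u},{t,v},{t,u,v}}
  A14: {{p,q},{q,t},{p,q,t}} {{t,u},{t,u,v}}
  A23: {{r,u},{r,v},{r,u,v}}
  A24: {{q,r}} {{r,u},{r,u,v}}
  A34: {{u},{r,u},{t,u},{u,v},{r,u,v},{t,u,v}}
  A134: {{t,u},{t,u,v}}
  A234: {{r,u},{r,u,v}}
C dims 7,8,2; δ0: rk 5, SNF 1^5; δ1: rk 2, SNF 1^2
Ȟ^0 = (7 − 5) − 0 = 2, so Ȟ^0 ≅ Z^2
Ȟ^1 = (8 − 2) − 5 = 1, so Ȟ^1 ≅ Z
Ȟ^2 = (2 − 0) − 2 = 0, so Ȟ^2 ≅ 0


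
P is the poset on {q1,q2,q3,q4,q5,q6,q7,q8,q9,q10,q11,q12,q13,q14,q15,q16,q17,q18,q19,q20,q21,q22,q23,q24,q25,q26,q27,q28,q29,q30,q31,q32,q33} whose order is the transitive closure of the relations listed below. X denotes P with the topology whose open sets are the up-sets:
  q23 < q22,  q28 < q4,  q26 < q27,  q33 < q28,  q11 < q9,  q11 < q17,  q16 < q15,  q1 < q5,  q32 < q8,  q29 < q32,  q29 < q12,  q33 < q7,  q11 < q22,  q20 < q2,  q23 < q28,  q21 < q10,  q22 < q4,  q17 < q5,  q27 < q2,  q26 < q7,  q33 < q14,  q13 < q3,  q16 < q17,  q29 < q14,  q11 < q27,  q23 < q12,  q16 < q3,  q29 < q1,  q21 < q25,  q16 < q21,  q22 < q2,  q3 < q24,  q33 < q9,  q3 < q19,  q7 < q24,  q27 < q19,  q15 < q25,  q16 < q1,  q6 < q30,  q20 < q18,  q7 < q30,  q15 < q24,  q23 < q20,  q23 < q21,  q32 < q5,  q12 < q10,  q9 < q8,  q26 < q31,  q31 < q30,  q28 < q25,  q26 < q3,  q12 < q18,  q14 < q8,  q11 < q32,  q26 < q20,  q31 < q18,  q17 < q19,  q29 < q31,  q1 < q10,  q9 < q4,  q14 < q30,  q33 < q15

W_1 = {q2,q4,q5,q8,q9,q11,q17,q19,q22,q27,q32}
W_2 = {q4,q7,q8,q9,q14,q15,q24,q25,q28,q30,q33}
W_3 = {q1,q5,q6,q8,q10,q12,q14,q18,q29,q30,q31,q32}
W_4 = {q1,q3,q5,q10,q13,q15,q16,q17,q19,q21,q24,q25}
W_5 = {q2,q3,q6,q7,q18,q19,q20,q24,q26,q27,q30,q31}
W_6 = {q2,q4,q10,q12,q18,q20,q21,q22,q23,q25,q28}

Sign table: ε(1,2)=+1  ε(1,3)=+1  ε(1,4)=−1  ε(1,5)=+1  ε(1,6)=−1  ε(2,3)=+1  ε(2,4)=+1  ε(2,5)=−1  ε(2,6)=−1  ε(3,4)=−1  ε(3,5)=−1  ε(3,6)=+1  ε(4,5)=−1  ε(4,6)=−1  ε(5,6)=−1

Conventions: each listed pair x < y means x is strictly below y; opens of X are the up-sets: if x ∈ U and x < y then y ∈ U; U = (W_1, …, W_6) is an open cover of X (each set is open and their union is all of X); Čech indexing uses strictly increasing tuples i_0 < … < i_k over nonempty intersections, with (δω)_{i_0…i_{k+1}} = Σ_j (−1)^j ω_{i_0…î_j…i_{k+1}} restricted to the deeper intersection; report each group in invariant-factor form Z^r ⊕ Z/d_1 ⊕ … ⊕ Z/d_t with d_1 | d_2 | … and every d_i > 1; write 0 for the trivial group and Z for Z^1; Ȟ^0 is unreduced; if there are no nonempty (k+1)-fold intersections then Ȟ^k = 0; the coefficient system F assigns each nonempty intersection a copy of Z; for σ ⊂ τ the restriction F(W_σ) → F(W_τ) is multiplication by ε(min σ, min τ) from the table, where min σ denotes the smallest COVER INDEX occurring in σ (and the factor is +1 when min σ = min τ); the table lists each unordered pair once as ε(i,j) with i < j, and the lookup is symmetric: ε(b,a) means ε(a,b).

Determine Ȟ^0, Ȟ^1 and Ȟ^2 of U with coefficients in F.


Ȟ^0(U;F) ≅ 0; Ȟ^1(U;F) ≅ Z/2; Ȟ^2(U;F) ≅ Z

nerve of the cover:
  W12={q4,q8,q9} W13={q5,q8,q32} W14={q5,q17,q19} W15={q2,q19,q27} W16={q2,q4,q22} W23={q8,q14,q30} W24={q15,q24,q25} W25={q7,q24,q30} W26={q4,q25,q28} W34={q1,q5,q10} W35={q6,q18,q30,q31} W36={q10,q12,q18} W45={q3,q19,q24} W46={q10,q21,q25} W56={q2,q18,q20}
  W123={q8} W126={q4} W134={q5} W145={q19} W156={q2} W235={q30} W245={q24} W246={q25} W346={q10} W356={q18}
C dims 6,15,10; δ0: rk 6, SNF 1^5·2; δ1: rk 9, SNF 1^9
Ȟ^0 = (6 − 6) − 0 = 0, so Ȟ^0 ≅ 0
Ȟ^1 = (15 − 9) − 6 = 0 plus torsion [2], so Ȟ^1 ≅ Z/2
Ȟ^2 = (10 − 0) − 9 = 1, so Ȟ^2 ≅ Z


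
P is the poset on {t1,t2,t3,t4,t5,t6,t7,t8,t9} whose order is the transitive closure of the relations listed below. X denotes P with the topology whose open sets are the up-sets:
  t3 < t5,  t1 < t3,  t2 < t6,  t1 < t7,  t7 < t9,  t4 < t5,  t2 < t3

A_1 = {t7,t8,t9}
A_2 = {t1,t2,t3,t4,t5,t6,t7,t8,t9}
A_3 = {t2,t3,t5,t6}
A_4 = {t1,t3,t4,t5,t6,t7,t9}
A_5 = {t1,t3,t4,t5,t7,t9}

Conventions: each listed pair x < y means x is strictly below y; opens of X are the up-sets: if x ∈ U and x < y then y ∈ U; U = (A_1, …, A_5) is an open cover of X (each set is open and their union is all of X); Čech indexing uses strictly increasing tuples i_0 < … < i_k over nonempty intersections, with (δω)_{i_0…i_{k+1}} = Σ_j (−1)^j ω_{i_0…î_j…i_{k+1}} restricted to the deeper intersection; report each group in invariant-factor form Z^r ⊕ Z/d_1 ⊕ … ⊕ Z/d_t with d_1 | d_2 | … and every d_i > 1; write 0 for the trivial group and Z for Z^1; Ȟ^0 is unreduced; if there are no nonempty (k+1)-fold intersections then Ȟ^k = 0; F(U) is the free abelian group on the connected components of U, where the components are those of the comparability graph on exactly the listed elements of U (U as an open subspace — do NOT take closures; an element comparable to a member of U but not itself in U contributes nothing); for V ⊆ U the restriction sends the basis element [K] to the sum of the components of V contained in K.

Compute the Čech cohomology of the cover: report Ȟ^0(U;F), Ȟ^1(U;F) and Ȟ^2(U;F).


nonempty intersections:
  A12={t7,t8,t9} A14={t7,t9} A15={t7,t9} A23={t2,t3,t5,t6} A24={t1,t3,t4,t5,t6,t7,t9} A25={t1,t3,t4,t5,t7,t9} A34={t3,t5,t6} A35={t3,t5} A45={t1,t3,t4,t5,t7,t9}
  A124={t7,t9} A125={t7,t9} A145={t7,t9} A234={t3,t5,t6} A235={t3,t5} A245={t1,t3,t4,t5,t7,t9} A345={t3,t5}
  A1245={t7,t9} A2345={t3,t5}
components per intersection:
  A1: {t7,t9} {t8}
  A2: {t1,t2,t3,t4,t5,t6,t7,t9} {t8}
  A3: {t2,t3,t5,t6}
  A4: {t1,t3,t4,t5,t7,t9} {t6}
  A5: {t1,t3,t4,t5,t7,t9}
  A12: {t7,t9} {t8}
  A14: {t7,t9}
  A15: {t7,t9}
  A23: {t2,t3,t5,t6}
  A24: {t1,t3,t4,t5,t7,t9} {t6}
  A25: {t1,t3,t4,t5,t7,t9}
  A34: {t3,t5} {t6}
  A35: {t3,t5}
  A45: {t1,t3,t4,t5,t7,t9}
  A124: {t7,t9}
  A125: {t7,t9}
  A145: {t7,t9}
  A234: {t3,t5} {t6}
  A235: {t3,t5}
  A245: {t1,t3,t4,t5,t7,t9}
  A345: {t3,t5}
  A1245: {t7,t9}
  A2345: {t3,t5}
C dims 8,12,8,2; δ0: rk 6, SNF 1^6; δ1: rk 6, SNF 1^6; δ2: rk 2, SNF 1^2
Ȟ^0: (8−6)−0=2 ⇒ Z^2
Ȟ^1: (12−6)−6=0 ⇒ 0
Ȟ^2: (8−2)−6=0 ⇒ 0

Ȟ^0 ≅ Z^2, Ȟ^1 ≅ 0 and Ȟ^2 ≅ 0


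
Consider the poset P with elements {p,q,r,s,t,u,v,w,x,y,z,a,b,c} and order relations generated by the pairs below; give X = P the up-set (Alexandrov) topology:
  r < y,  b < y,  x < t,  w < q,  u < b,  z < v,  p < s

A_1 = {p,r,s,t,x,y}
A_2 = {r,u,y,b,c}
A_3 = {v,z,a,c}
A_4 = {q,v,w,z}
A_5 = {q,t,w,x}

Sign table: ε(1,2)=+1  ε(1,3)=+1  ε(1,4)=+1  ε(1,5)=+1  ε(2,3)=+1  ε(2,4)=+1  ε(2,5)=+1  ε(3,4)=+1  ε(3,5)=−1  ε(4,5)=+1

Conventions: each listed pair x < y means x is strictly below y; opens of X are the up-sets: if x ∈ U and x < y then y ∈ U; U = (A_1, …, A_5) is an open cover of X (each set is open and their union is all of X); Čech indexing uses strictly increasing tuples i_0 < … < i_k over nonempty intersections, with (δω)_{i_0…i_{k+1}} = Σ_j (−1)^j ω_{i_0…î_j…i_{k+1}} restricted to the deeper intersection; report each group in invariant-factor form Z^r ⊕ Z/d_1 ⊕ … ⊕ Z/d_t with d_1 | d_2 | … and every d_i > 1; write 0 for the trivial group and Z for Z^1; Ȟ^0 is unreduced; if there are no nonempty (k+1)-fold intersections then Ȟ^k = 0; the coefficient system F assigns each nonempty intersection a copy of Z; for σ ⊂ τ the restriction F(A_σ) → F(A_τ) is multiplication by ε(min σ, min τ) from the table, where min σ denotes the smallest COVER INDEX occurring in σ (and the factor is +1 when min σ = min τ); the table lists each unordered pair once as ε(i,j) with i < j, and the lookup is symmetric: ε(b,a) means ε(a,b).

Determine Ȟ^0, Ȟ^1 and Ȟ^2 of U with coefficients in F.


Ȟ^0 ≅ Z, Ȟ^1 ≅ Z, Ȟ^2 ≅ 0

nerve simplices:
  A12={r,y} A15={t,x} A23={c} A34={v,z} A45={q,w}
C dims 5,5; δ0: rk 4, SNF 1^4
degree 0: 5−4−0 = 1 → Ȟ^0 ≅ Z
degree 1: 5−0−4 = 1 → Ȟ^1 ≅ Z
degree 2: 0−0−0 = 0 → Ȟ^2 ≅ 0


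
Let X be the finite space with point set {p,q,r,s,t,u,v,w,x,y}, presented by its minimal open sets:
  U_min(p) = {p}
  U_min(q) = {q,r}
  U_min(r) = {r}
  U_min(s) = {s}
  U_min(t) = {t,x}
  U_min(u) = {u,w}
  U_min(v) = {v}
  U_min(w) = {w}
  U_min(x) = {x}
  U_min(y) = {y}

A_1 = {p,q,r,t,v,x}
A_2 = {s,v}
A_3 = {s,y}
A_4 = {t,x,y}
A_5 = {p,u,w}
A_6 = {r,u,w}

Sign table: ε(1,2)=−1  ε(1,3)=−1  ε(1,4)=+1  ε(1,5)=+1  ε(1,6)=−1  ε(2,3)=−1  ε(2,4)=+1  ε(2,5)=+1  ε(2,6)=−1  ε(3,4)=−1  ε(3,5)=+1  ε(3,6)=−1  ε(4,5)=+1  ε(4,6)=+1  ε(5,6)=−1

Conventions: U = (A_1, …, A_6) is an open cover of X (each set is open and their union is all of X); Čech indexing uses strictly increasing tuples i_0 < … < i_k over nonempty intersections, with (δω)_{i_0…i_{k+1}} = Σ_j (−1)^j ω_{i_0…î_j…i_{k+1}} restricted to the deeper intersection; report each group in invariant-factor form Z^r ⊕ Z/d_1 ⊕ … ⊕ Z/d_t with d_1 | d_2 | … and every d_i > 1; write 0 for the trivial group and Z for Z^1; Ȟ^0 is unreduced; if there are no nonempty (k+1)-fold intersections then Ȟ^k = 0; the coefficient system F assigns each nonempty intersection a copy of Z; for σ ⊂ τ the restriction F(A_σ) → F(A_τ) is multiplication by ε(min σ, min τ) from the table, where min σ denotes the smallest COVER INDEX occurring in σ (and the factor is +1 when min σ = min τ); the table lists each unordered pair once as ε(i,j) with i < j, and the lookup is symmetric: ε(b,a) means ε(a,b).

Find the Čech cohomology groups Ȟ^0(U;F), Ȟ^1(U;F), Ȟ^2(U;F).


nerve of the cover:
  A12={v} A14={t,x} A15={p} A16={r} A23={s} A34={y} A56={u,w}
C dims 6,7; δ0: rk 6, SNF 1^5·2
Ȟ^0 = (6 − 6) − 0 = 0, so Ȟ^0 ≅ 0
Ȟ^1 = (7 − 0) − 6 = 1 plus torsion [2], so Ȟ^1 ≅ Z ⊕ Z/2
Ȟ^2 = (0 − 0) − 0 = 0, so Ȟ^2 ≅ 0

Ȟ^0 = 0, Ȟ^1 = Z ⊕ Z/2, Ȟ^2 = 0
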